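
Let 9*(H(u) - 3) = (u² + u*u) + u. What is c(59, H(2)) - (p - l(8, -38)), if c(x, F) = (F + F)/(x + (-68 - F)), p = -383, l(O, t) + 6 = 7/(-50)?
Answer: 1109887/2950 ≈ 376.23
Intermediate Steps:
l(O, t) = -307/50 (l(O, t) = -6 + 7/(-50) = -6 + 7*(-1/50) = -6 - 7/50 = -307/50)
H(u) = 3 + u/9 + 2*u²/9 (H(u) = 3 + ((u² + u*u) + u)/9 = 3 + ((u² + u²) + u)/9 = 3 + (2*u² + u)/9 = 3 + (u + 2*u²)/9 = 3 + (u/9 + 2*u²/9) = 3 + u/9 + 2*u²/9)
c(x, F) = 2*F/(-68 + x - F) (c(x, F) = (2*F)/(-68 + x - F) = 2*F/(-68 + x - F))
c(59, H(2)) - (p - l(8, -38)) = 2*(3 + (⅑)*2 + (2/9)*2²)/(-68 + 59 - (3 + (⅑)*2 + (2/9)*2²)) - (-383 - 1*(-307/50)) = 2*(3 + 2/9 + (2/9)*4)/(-68 + 59 - (3 + 2/9 + (2/9)*4)) - (-383 + 307/50) = 2*(3 + 2/9 + 8/9)/(-68 + 59 - (3 + 2/9 + 8/9)) - 1*(-18843/50) = 2*(37/9)/(-68 + 59 - 1*37/9) + 18843/50 = 2*(37/9)/(-68 + 59 - 37/9) + 18843/50 = 2*(37/9)/(-118/9) + 18843/50 = 2*(37/9)*(-9/118) + 18843/50 = -37/59 + 18843/50 = 1109887/2950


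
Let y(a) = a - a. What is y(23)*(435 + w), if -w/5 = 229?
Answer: 0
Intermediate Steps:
y(a) = 0
w = -1145 (w = -5*229 = -1145)
y(23)*(435 + w) = 0*(435 - 1145) = 0*(-710) = 0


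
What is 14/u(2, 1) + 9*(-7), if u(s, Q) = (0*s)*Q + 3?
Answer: -175/3 ≈ -58.333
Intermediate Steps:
u(s, Q) = 3 (u(s, Q) = 0*Q + 3 = 0 + 3 = 3)
14/u(2, 1) + 9*(-7) = 14/3 + 9*(-7) = 14*(1/3) - 63 = 14/3 - 63 = -175/3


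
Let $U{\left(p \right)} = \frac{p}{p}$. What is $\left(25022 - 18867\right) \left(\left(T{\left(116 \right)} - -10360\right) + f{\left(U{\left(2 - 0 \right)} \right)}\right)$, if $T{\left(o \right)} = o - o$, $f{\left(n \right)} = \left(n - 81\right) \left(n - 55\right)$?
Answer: $90355400$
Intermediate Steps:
$U{\left(p \right)} = 1$
$f{\left(n \right)} = \left(-81 + n\right) \left(-55 + n\right)$ ($f{\left(n \right)} = \left(n - 81\right) \left(-55 + n\right) = \left(-81 + n\right) \left(-55 + n\right)$)
$T{\left(o \right)} = 0$
$\left(25022 - 18867\right) \left(\left(T{\left(116 \right)} - -10360\right) + f{\left(U{\left(2 - 0 \right)} \right)}\right) = \left(25022 - 18867\right) \left(\left(0 - -10360\right) + \left(4455 + 1^{2} - 136\right)\right) = 6155 \left(\left(0 + 10360\right) + \left(4455 + 1 - 136\right)\right) = 6155 \left(10360 + 4320\right) = 6155 \cdot 14680 = 90355400$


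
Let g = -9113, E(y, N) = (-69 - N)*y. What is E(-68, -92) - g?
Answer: 7549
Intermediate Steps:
E(y, N) = y*(-69 - N)
E(-68, -92) - g = -1*(-68)*(69 - 92) - 1*(-9113) = -1*(-68)*(-23) + 9113 = -1564 + 9113 = 7549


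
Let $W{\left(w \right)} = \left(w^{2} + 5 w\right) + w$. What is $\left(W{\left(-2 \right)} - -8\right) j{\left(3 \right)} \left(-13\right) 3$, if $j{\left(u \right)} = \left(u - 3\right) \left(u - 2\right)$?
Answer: $0$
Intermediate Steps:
$j{\left(u \right)} = \left(-3 + u\right) \left(-2 + u\right)$
$W{\left(w \right)} = w^{2} + 6 w$
$\left(W{\left(-2 \right)} - -8\right) j{\left(3 \right)} \left(-13\right) 3 = \left(- 2 \left(6 - 2\right) - -8\right) \left(6 + 3^{2} - 15\right) \left(-13\right) 3 = \left(\left(-2\right) 4 + 8\right) \left(6 + 9 - 15\right) \left(-13\right) 3 = \left(-8 + 8\right) 0 \left(-13\right) 3 = 0 \cdot 0 \left(-13\right) 3 = 0 \left(-13\right) 3 = 0 \cdot 3 = 0$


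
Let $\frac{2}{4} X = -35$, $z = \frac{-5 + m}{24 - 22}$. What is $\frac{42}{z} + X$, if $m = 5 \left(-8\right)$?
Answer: $- \frac{1078}{15} \approx -71.867$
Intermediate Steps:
$m = -40$
$z = - \frac{45}{2}$ ($z = \frac{-5 - 40}{24 - 22} = - \frac{45}{2} \approx -22.5$)
$X = -70$ ($X = 2 \left(-35\right) = -70$)
$\frac{42}{z} + X = \frac{42}{- \frac{45}{2}} - 70 = 42 \left(- \frac{2}{45}\right) - 70 = - \frac{28}{15} - 70 = - \frac{1078}{15}$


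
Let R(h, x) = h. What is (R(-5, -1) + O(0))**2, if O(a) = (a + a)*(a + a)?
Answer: 25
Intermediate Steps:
O(a) = 4*a**2 (O(a) = (2*a)*(2*a) = 4*a**2)
(R(-5, -1) + O(0))**2 = (-5 + 4*0**2)**2 = (-5 + 4*0)**2 = (-5 + 0)**2 = (-5)**2 = 25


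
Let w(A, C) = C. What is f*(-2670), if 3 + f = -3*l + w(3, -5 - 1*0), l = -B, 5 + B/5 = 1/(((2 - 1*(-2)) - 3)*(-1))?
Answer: 261660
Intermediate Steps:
B = -30 (B = -25 + 5/((((2 - 1*(-2)) - 3)*(-1))) = -25 + 5/((((2 + 2) - 3)*(-1))) = -25 + 5/(((4 - 3)*(-1))) = -25 + 5/((1*(-1))) = -25 + 5/(-1) = -25 + 5*(-1) = -25 - 5 = -30)
l = 30 (l = -1*(-30) = 30)
f = -98 (f = -3 + (-3*30 + (-5 - 1*0)) = -3 + (-90 + (-5 + 0)) = -3 + (-90 - 5) = -3 - 95 = -98)
f*(-2670) = -98*(-2670) = 261660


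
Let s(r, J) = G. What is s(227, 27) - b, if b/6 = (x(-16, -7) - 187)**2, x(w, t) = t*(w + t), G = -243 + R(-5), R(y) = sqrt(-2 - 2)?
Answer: -4299 + 2*I ≈ -4299.0 + 2.0*I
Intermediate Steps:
R(y) = 2*I (R(y) = sqrt(-4) = 2*I)
G = -243 + 2*I ≈ -243.0 + 2.0*I
x(w, t) = t*(t + w)
s(r, J) = -243 + 2*I
b = 4056 (b = 6*(-7*(-7 - 16) - 187)**2 = 6*(-7*(-23) - 187)**2 = 6*(161 - 187)**2 = 6*(-26)**2 = 6*676 = 4056)
s(227, 27) - b = (-243 + 2*I) - 1*4056 = (-243 + 2*I) - 4056 = -4299 + 2*I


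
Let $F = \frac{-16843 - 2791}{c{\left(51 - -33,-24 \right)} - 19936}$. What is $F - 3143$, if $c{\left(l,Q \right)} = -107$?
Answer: $- \frac{62975515}{20043} \approx -3142.0$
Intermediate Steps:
$F = \frac{19634}{20043}$ ($F = \frac{-16843 - 2791}{-107 - 19936} = - \frac{19634}{-20043} = \left(-19634\right) \left(- \frac{1}{20043}\right) = \frac{19634}{20043} \approx 0.97959$)
$F - 3143 = \frac{19634}{20043} - 3143 = - \frac{62975515}{20043}$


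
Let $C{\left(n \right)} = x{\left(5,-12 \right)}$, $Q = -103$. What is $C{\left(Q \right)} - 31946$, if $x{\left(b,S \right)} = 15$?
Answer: $-31931$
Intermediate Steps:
$C{\left(n \right)} = 15$
$C{\left(Q \right)} - 31946 = 15 - 31946 = -31931$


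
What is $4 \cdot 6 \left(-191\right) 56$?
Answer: $-256704$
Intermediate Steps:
$4 \cdot 6 \left(-191\right) 56 = 24 \left(-191\right) 56 = \left(-4584\right) 56 = -256704$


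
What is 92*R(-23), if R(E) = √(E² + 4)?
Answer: 92*√533 ≈ 2124.0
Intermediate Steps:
R(E) = √(4 + E²)
92*R(-23) = 92*√(4 + (-23)²) = 92*√(4 + 529) = 92*√533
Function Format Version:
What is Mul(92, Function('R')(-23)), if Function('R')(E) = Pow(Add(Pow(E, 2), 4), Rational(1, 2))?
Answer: Mul(92, Pow(533, Rational(1, 2))) ≈ 2124.0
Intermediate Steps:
Function('R')(E) = Pow(Add(4, Pow(E, 2)), Rational(1, 2))
Mul(92, Function('R')(-23)) = Mul(92, Pow(Add(4, Pow(-23, 2)), Rational(1, 2))) = Mul(92, Pow(Add(4, 529), Rational(1, 2))) = Mul(92, Pow(533, Rational(1, 2)))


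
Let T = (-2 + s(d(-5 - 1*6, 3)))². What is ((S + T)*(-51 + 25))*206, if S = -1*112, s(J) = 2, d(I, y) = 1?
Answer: 599872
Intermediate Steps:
S = -112
T = 0 (T = (-2 + 2)² = 0² = 0)
((S + T)*(-51 + 25))*206 = ((-112 + 0)*(-51 + 25))*206 = -112*(-26)*206 = 2912*206 = 599872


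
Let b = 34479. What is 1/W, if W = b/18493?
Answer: 18493/34479 ≈ 0.53636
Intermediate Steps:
W = 34479/18493 ≈ 1.8644
1/W = 1/(34479/18493) = 18493/34479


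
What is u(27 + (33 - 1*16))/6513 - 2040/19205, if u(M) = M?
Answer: -14900/149799 ≈ -0.099467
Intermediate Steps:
u(27 + (33 - 1*16))/6513 - 2040/19205 = (27 + (33 - 1*16))/6513 - 2040/19205 = (27 + (33 - 16))*(1/6513) - 2040*1/19205 = (27 + 17)*(1/6513) - 408/3841 = 44*(1/6513) - 408/3841 = 44/6513 - 408/3841 = -14900/149799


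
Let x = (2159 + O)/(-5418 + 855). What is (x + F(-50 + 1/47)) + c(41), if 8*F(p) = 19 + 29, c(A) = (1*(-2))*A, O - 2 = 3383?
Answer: -39148/507 ≈ -77.215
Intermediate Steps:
O = 3385 (O = 2 + 3383 = 3385)
c(A) = -2*A
x = -616/507 (x = (2159 + 3385)/(-5418 + 855) = 5544/(-4563) = 5544*(-1/4563) = -616/507 ≈ -1.2150)
F(p) = 6 (F(p) = (19 + 29)/8 = (1/8)*48 = 6)
(x + F(-50 + 1/47)) + c(41) = (-616/507 + 6) - 2*41 = 2426/507 - 82 = -39148/507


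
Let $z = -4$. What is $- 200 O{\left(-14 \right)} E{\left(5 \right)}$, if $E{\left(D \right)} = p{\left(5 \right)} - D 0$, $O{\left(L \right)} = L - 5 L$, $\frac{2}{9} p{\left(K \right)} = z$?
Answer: $201600$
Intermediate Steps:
$p{\left(K \right)} = -18$ ($p{\left(K \right)} = \frac{9}{2} \left(-4\right) = -18$)
$O{\left(L \right)} = - 4 L$
$E{\left(D \right)} = -18$ ($E{\left(D \right)} = -18 - D 0 = -18 - 0 = -18 + 0 = -18$)
$- 200 O{\left(-14 \right)} E{\left(5 \right)} = - 200 \left(\left(-4\right) \left(-14\right)\right) \left(-18\right) = \left(-200\right) 56 \left(-18\right) = \left(-11200\right) \left(-18\right) = 201600$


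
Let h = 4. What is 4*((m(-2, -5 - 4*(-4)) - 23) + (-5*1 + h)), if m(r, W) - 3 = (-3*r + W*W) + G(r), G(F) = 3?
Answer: 436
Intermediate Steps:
m(r, W) = 6 + W**2 - 3*r (m(r, W) = 3 + ((-3*r + W*W) + 3) = 3 + ((-3*r + W**2) + 3) = 3 + ((W**2 - 3*r) + 3) = 3 + (3 + W**2 - 3*r) = 6 + W**2 - 3*r)
4*((m(-2, -5 - 4*(-4)) - 23) + (-5*1 + h)) = 4*(((6 + (-5 - 4*(-4))**2 - 3*(-2)) - 23) + (-5*1 + 4)) = 4*(((6 + (-5 + 16)**2 + 6) - 23) + (-5 + 4)) = 4*(((6 + 11**2 + 6) - 23) - 1) = 4*(((6 + 121 + 6) - 23) - 1) = 4*((133 - 23) - 1) = 4*(110 - 1) = 4*109 = 436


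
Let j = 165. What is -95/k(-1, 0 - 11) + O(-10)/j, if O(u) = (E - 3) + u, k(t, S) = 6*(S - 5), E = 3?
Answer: 327/352 ≈ 0.92898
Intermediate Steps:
k(t, S) = -30 + 6*S (k(t, S) = 6*(-5 + S) = -30 + 6*S)
O(u) = u (O(u) = (3 - 3) + u = 0 + u = u)
-95/k(-1, 0 - 11) + O(-10)/j = -95/(-30 + 6*(0 - 11)) - 10/165 = -95/(-30 + 6*(-11)) - 10*1/165 = -95/(-30 - 66) - 2/33 = -95/(-96) - 2/33 = -95*(-1/96) - 2/33 = 95/96 - 2/33 = 327/352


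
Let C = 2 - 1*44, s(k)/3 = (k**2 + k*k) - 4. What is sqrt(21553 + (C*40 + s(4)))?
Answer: sqrt(19957) ≈ 141.27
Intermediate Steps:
s(k) = -12 + 6*k**2 (s(k) = 3*((k**2 + k*k) - 4) = 3*((k**2 + k**2) - 4) = 3*(2*k**2 - 4) = 3*(-4 + 2*k**2) = -12 + 6*k**2)
C = -42 (C = 2 - 44 = -42)
sqrt(21553 + (C*40 + s(4))) = sqrt(21553 + (-42*40 + (-12 + 6*4**2))) = sqrt(21553 + (-1680 + (-12 + 6*16))) = sqrt(21553 + (-1680 + (-12 + 96))) = sqrt(21553 + (-1680 + 84)) = sqrt(21553 - 1596) = sqrt(19957)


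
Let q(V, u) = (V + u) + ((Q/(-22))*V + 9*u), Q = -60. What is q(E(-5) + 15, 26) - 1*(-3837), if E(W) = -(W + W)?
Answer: 46092/11 ≈ 4190.2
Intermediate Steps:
E(W) = -2*W
q(V, u) = 10*u + 41*V/11 (q(V, u) = (V + u) + ((-60/(-22))*V + 9*u) = (V + u) + ((-60*(-1/22))*V + 9*u) = (V + u) + (30*V/11 + 9*u) = (V + u) + (9*u + 30*V/11) = 10*u + 41*V/11)
q(E(-5) + 15, 26) - 1*(-3837) = (10*26 + 41*(-2*(-5) + 15)/11) - 1*(-3837) = (260 + 41*(10 + 15)/11) + 3837 = (260 + (41/11)*25) + 3837 = (260 + 1025/11) + 3837 = 3885/11 + 3837 = 46092/11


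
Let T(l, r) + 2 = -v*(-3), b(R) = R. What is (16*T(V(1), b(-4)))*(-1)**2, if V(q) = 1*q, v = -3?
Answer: -176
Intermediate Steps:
V(q) = q
T(l, r) = -11 (T(l, r) = -2 - 1*(-3)*(-3) = -2 + 3*(-3) = -2 - 9 = -11)
(16*T(V(1), b(-4)))*(-1)**2 = (16*(-11))*(-1)**2 = -176*1 = -176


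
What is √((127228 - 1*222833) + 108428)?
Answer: √12823 ≈ 113.24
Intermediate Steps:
√((127228 - 1*222833) + 108428) = √((127228 - 222833) + 108428) = √(-95605 + 108428) = √12823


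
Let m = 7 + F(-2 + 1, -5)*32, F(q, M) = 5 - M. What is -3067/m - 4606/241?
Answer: -2245309/78807 ≈ -28.491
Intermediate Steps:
m = 327 (m = 7 + (5 - 1*(-5))*32 = 7 + (5 + 5)*32 = 7 + 10*32 = 7 + 320 = 327)
-3067/m - 4606/241 = -3067/327 - 4606/241 = -2245309/78807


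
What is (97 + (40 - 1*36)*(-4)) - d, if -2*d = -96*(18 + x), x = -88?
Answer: 3441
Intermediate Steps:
d = -3360 (d = -(-48)*(18 - 88) = -(-48)*(-70) = -1/2*6720 = -3360)
(97 + (40 - 1*36)*(-4)) - d = (97 + (40 - 1*36)*(-4)) - 1*(-3360) = (97 + (40 - 36)*(-4)) + 3360 = (97 + 4*(-4)) + 3360 = (97 - 16) + 3360 = 81 + 3360 = 3441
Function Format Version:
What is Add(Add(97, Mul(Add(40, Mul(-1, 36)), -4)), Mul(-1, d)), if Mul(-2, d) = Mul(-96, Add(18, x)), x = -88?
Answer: 3441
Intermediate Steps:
d = -3360 (d = Mul(Rational(-1, 2), Mul(-96, Add(18, -88))) = Mul(Rational(-1, 2), Mul(-96, -70)) = Mul(Rational(-1, 2), 6720) = -3360)
Add(Add(97, Mul(Add(40, Mul(-1, 36)), -4)), Mul(-1, d)) = Add(Add(97, Mul(Add(40, Mul(-1, 36)), -4)), Mul(-1, -3360)) = Add(Add(97, Mul(Add(40, -36), -4)), 3360) = Add(Add(97, Mul(4, -4)), 3360) = Add(Add(97, -16), 3360) = Add(81, 3360) = 3441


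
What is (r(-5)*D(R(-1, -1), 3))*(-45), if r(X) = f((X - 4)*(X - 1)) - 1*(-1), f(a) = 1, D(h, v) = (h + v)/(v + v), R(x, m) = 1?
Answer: -60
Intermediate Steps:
D(h, v) = (h + v)/(2*v) (D(h, v) = (h + v)/((2*v)) = (h + v)*(1/(2*v)) = (h + v)/(2*v))
r(X) = 2 (r(X) = 1 - 1*(-1) = 1 + 1 = 2)
(r(-5)*D(R(-1, -1), 3))*(-45) = (2*((1/2)*(1 + 3)/3))*(-45) = (2*((1/2)*(1/3)*4))*(-45) = (2*(2/3))*(-45) = (4/3)*(-45) = -60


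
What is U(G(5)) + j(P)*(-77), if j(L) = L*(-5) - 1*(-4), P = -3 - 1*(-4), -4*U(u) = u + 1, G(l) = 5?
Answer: 151/2 ≈ 75.500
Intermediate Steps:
U(u) = -¼ - u/4 (U(u) = -(u + 1)/4 = -(1 + u)/4 = -¼ - u/4)
P = 1 (P = -3 + 4 = 1)
j(L) = 4 - 5*L (j(L) = -5*L + 4 = 4 - 5*L)
U(G(5)) + j(P)*(-77) = (-¼ - ¼*5) + (4 - 5*1)*(-77) = (-¼ - 5/4) + (4 - 5)*(-77) = -3/2 - 1*(-77) = -3/2 + 77 = 151/2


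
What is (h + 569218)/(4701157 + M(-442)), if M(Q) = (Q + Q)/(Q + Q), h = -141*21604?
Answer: -1238473/2350579 ≈ -0.52688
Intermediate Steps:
h = -3046164
M(Q) = 1 (M(Q) = (2*Q)/((2*Q)) = (2*Q)*(1/(2*Q)) = 1)
(h + 569218)/(4701157 + M(-442)) = (-3046164 + 569218)/(4701157 + 1) = -2476946/4701158 = -2476946*1/4701158 = -1238473/2350579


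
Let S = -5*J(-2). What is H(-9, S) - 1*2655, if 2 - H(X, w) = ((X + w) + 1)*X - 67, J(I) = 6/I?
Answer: -2523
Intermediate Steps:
S = 15 (S = -30/(-2) = -30*(-1)/2 = -5*(-3) = 15)
H(X, w) = 69 - X*(1 + X + w) (H(X, w) = 2 - (((X + w) + 1)*X - 67) = 2 - ((1 + X + w)*X - 67) = 2 - (X*(1 + X + w) - 67) = 2 - (-67 + X*(1 + X + w)) = 2 + (67 - X*(1 + X + w)) = 69 - X*(1 + X + w))
H(-9, S) - 1*2655 = (69 - 1*(-9) - 1*(-9)² - 1*(-9)*15) - 1*2655 = (69 + 9 - 1*81 + 135) - 2655 = (69 + 9 - 81 + 135) - 2655 = 132 - 2655 = -2523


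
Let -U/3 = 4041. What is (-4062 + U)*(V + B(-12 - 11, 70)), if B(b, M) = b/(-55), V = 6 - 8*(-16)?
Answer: -23931141/11 ≈ -2.1756e+6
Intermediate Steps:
V = 134 (V = 6 + 128 = 134)
B(b, M) = -b/55 (B(b, M) = b*(-1/55) = -b/55)
U = -12123 (U = -3*4041 = -12123)
(-4062 + U)*(V + B(-12 - 11, 70)) = (-4062 - 12123)*(134 - (-12 - 11)/55) = -16185*(134 - 1/55*(-23)) = -16185*(134 + 23/55) = -16185*7393/55 = -23931141/11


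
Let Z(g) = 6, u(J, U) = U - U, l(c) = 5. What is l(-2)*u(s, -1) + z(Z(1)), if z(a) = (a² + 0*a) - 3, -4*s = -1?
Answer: 33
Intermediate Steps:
s = ¼ (s = -¼*(-1) = ¼ ≈ 0.25000)
u(J, U) = 0
z(a) = -3 + a² (z(a) = (a² + 0) - 3 = a² - 3 = -3 + a²)
l(-2)*u(s, -1) + z(Z(1)) = 5*0 + (-3 + 6²) = 0 + (-3 + 36) = 0 + 33 = 33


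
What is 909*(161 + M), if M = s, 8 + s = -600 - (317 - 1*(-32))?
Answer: -723564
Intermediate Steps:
s = -957 (s = -8 + (-600 - (317 - 1*(-32))) = -8 + (-600 - (317 + 32)) = -8 + (-600 - 1*349) = -8 + (-600 - 349) = -8 - 949 = -957)
M = -957
909*(161 + M) = 909*(161 - 957) = 909*(-796) = -723564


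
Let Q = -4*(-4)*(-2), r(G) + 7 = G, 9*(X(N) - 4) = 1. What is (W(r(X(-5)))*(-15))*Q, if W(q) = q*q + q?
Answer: 70720/27 ≈ 2619.3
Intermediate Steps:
X(N) = 37/9 (X(N) = 4 + (⅑)*1 = 4 + ⅑ = 37/9)
r(G) = -7 + G
Q = -32 (Q = 16*(-2) = -32)
W(q) = q + q² (W(q) = q² + q = q + q²)
(W(r(X(-5)))*(-15))*Q = (((-7 + 37/9)*(1 + (-7 + 37/9)))*(-15))*(-32) = (-26*(1 - 26/9)/9*(-15))*(-32) = (-26/9*(-17/9)*(-15))*(-32) = ((442/81)*(-15))*(-32) = -2210/27*(-32) = 70720/27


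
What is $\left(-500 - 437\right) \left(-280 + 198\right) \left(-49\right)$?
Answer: $-3764866$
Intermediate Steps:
$\left(-500 - 437\right) \left(-280 + 198\right) \left(-49\right) = \left(-937\right) \left(-82\right) \left(-49\right) = 76834 \left(-49\right) = -3764866$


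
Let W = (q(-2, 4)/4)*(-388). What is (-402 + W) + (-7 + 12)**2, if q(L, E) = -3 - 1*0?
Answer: -86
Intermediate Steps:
q(L, E) = -3 (q(L, E) = -3 + 0 = -3)
W = 291 (W = -3/4*(-388) = 291)
(-402 + W) + (-7 + 12)**2 = (-402 + 291) + (-7 + 12)**2 = -111 + 5**2 = -111 + 25 = -86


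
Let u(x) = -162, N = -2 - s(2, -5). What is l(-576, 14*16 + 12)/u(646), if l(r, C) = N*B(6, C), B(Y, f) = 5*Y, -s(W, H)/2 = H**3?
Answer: 140/3 ≈ 46.667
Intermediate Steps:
s(W, H) = -2*H**3
N = -252 (N = -2 - (-2)*(-5)**3 = -2 - (-2)*(-125) = -2 - 1*250 = -2 - 250 = -252)
l(r, C) = -7560 (l(r, C) = -1260*6 = -252*30 = -7560)
l(-576, 14*16 + 12)/u(646) = -7560/(-162) = -7560*(-1/162) = 140/3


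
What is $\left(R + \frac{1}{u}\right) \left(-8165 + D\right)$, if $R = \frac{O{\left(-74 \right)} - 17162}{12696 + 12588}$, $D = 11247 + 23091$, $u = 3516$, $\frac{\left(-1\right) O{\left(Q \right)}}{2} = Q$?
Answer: $- \frac{18631418305}{1058316} \approx -17605.0$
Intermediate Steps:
$O{\left(Q \right)} = - 2 Q$
$D = 34338$
$R = - \frac{8507}{12642}$ ($R = \frac{\left(-2\right) \left(-74\right) - 17162}{12696 + 12588} = \frac{148 - 17162}{25284} = \left(-17014\right) \frac{1}{25284} = - \frac{8507}{12642} \approx -0.67292$)
$\left(R + \frac{1}{u}\right) \left(-8165 + D\right) = \left(- \frac{8507}{12642} + \frac{1}{3516}\right) \left(-8165 + 34338\right) = \left(- \frac{8507}{12642} + \frac{1}{3516}\right) 26173 = \left(- \frac{4982995}{7408212}\right) 26173 = - \frac{18631418305}{1058316}$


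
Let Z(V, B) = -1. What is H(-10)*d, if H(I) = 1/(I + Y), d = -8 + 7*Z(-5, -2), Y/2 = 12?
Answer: -15/14 ≈ -1.0714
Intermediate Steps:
Y = 24 (Y = 2*12 = 24)
d = -15 (d = -8 + 7*(-1) = -8 - 7 = -15)
H(I) = 1/(24 + I) (H(I) = 1/(I + 24) = 1/(24 + I))
H(-10)*d = -15/(24 - 10) = -15/14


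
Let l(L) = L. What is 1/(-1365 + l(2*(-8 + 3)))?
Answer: -1/1375 ≈ -0.00072727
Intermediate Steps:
1/(-1365 + l(2*(-8 + 3))) = 1/(-1365 + 2*(-8 + 3)) = 1/(-1365 + 2*(-5)) = 1/(-1365 - 10) = 1/(-1375) = -1/1375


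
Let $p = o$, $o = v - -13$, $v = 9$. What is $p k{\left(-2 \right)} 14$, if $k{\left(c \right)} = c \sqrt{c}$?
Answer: $- 616 i \sqrt{2} \approx - 871.16 i$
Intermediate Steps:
$k{\left(c \right)} = c^{\frac{3}{2}}$
$o = 22$ ($o = 9 - -13 = 9 + 13 = 22$)
$p = 22$
$p k{\left(-2 \right)} 14 = 22 \left(-2\right)^{\frac{3}{2}} \cdot 14 = 22 \left(- 2 i \sqrt{2}\right) 14 = - 44 i \sqrt{2} \cdot 14 = - 616 i \sqrt{2}$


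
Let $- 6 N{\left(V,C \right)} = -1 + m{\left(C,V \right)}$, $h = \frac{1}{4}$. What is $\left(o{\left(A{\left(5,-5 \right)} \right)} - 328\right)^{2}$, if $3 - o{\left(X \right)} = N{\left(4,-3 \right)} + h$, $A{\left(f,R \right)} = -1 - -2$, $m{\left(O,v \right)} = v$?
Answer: $\frac{1687401}{16} \approx 1.0546 \cdot 10^{5}$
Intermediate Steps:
$h = \frac{1}{4} \approx 0.25$
$A{\left(f,R \right)} = 1$ ($A{\left(f,R \right)} = -1 + 2 = 1$)
$N{\left(V,C \right)} = \frac{1}{6} - \frac{V}{6}$ ($N{\left(V,C \right)} = - \frac{-1 + V}{6} = \frac{1}{6} - \frac{V}{6}$)
$o{\left(X \right)} = \frac{13}{4}$ ($o{\left(X \right)} = 3 - \left(\left(\frac{1}{6} - \frac{2}{3}\right) + \frac{1}{4}\right) = 3 - \left(- \frac{1}{2} + \frac{1}{4}\right) = 3 - - \frac{1}{4} = 3 + \frac{1}{4} = \frac{13}{4}$)
$\left(o{\left(A{\left(5,-5 \right)} \right)} - 328\right)^{2} = \left(\frac{13}{4} - 328\right)^{2} = \left(- \frac{1299}{4}\right)^{2} = \frac{1687401}{16}$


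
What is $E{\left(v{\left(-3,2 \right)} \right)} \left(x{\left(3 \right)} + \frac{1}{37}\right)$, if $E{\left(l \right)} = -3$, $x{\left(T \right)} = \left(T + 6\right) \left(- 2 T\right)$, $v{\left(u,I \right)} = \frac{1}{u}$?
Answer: $\frac{5991}{37} \approx 161.92$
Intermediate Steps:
$x{\left(T \right)} = - 2 T \left(6 + T\right)$ ($x{\left(T \right)} = \left(6 + T\right) \left(- 2 T\right) = - 2 T \left(6 + T\right)$)
$E{\left(v{\left(-3,2 \right)} \right)} \left(x{\left(3 \right)} + \frac{1}{37}\right) = - 3 \left(\left(-2\right) 3 \left(6 + 3\right) + \frac{1}{37}\right) = - 3 \left(\left(-2\right) 3 \cdot 9 + \frac{1}{37}\right) = - 3 \left(-54 + \frac{1}{37}\right) = \left(-3\right) \left(- \frac{1997}{37}\right) = \frac{5991}{37}$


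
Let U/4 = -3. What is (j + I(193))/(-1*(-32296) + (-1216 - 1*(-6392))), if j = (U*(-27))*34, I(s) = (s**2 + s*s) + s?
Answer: 85707/37472 ≈ 2.2872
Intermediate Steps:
U = -12 (U = 4*(-3) = -12)
I(s) = s + 2*s**2 (I(s) = (s**2 + s**2) + s = 2*s**2 + s = s + 2*s**2)
j = 11016 (j = -12*(-27)*34 = 324*34 = 11016)
(j + I(193))/(-1*(-32296) + (-1216 - 1*(-6392))) = (11016 + 193*(1 + 2*193))/(-1*(-32296) + (-1216 - 1*(-6392))) = (11016 + 193*(1 + 386))/(32296 + (-1216 + 6392)) = (11016 + 193*387)/(32296 + 5176) = (11016 + 74691)/37472 = 85707*(1/37472) = 85707/37472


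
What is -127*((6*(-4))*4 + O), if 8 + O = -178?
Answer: 35814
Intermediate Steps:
O = -186 (O = -8 - 178 = -186)
-127*((6*(-4))*4 + O) = -127*((6*(-4))*4 - 186) = -127*(-24*4 - 186) = -127*(-96 - 186) = -127*(-282) = 35814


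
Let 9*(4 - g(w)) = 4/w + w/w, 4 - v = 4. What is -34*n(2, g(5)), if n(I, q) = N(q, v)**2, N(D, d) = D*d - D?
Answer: -12274/25 ≈ -490.96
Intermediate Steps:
v = 0 (v = 4 - 1*4 = 4 - 4 = 0)
N(D, d) = -D + D*d
g(w) = 35/9 - 4/(9*w) (g(w) = 4 - (4/w + w/w)/9 = 4 - (4/w + 1)/9 = 4 - (1 + 4/w)/9 = 4 + (-1/9 - 4/(9*w)) = 35/9 - 4/(9*w))
n(I, q) = q**2 (n(I, q) = (q*(-1 + 0))**2 = (q*(-1))**2 = (-q)**2 = q**2)
-34*n(2, g(5)) = -34*(-4 + 35*5)**2/2025 = -34*(-4 + 175)**2/2025 = -34*((1/9)*(1/5)*171)**2 = -34*(19/5)**2 = -34*361/25 = -12274/25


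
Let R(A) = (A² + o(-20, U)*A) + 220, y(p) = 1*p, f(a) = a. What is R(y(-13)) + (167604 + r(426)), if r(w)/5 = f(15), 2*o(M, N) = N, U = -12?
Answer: 168146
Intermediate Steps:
o(M, N) = N/2
r(w) = 75 (r(w) = 5*15 = 75)
y(p) = p
R(A) = 220 + A² - 6*A (R(A) = (A² + ((½)*(-12))*A) + 220 = (A² - 6*A) + 220 = 220 + A² - 6*A)
R(y(-13)) + (167604 + r(426)) = (220 + (-13)² - 6*(-13)) + (167604 + 75) = (220 + 169 + 78) + 167679 = 467 + 167679 = 168146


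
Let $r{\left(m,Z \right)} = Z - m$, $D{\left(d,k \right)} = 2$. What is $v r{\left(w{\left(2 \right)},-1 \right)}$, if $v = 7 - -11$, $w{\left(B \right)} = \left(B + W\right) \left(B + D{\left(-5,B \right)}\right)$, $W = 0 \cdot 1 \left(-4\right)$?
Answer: $-162$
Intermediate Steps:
$W = 0$ ($W = 0 \left(-4\right) = 0$)
$w{\left(B \right)} = B \left(2 + B\right)$ ($w{\left(B \right)} = \left(B + 0\right) \left(B + 2\right) = B \left(2 + B\right)$)
$v = 18$ ($v = 7 + 11 = 18$)
$v r{\left(w{\left(2 \right)},-1 \right)} = 18 \left(-1 - 2 \left(2 + 2\right)\right) = 18 \left(-1 - 2 \cdot 4\right) = 18 \left(-1 - 8\right) = 18 \left(-9\right) = -162$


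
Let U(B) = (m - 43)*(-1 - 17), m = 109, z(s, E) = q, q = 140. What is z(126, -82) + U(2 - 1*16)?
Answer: -1048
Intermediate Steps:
z(s, E) = 140
U(B) = -1188 (U(B) = (109 - 43)*(-1 - 17) = 66*(-18) = -1188)
z(126, -82) + U(2 - 1*16) = 140 - 1188 = -1048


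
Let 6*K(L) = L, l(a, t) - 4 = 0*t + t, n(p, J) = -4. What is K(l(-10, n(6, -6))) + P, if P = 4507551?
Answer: 4507551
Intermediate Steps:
l(a, t) = 4 + t (l(a, t) = 4 + (0*t + t) = 4 + (0 + t) = 4 + t)
K(L) = L/6
K(l(-10, n(6, -6))) + P = (4 - 4)/6 + 4507551 = (1/6)*0 + 4507551 = 0 + 4507551 = 4507551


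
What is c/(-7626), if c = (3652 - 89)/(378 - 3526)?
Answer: 3563/24006648 ≈ 0.00014842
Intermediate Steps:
c = -3563/3148 (c = 3563/(-3148) = 3563*(-1/3148) = -3563/3148 ≈ -1.1318)
c/(-7626) = -3563/3148/(-7626) = -3563/3148*(-1/7626) = 3563/24006648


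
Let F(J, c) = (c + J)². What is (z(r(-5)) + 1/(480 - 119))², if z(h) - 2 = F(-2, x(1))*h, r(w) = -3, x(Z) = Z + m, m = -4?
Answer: 694427904/130321 ≈ 5328.6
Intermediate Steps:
x(Z) = -4 + Z (x(Z) = Z - 4 = -4 + Z)
F(J, c) = (J + c)²
z(h) = 2 + 25*h (z(h) = 2 + (-2 + (-4 + 1))²*h = 2 + (-2 - 3)²*h = 2 + (-5)²*h = 2 + 25*h)
(z(r(-5)) + 1/(480 - 119))² = ((2 + 25*(-3)) + 1/(480 - 119))² = ((2 - 75) + 1/361)² = (-73 + 1/361)² = (-26352/361)² = 694427904/130321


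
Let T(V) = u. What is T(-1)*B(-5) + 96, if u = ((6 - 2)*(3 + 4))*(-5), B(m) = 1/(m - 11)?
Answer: 419/4 ≈ 104.75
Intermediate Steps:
B(m) = 1/(-11 + m)
u = -140 (u = (4*7)*(-5) = 28*(-5) = -140)
T(V) = -140
T(-1)*B(-5) + 96 = -140/(-11 - 5) + 96 = -140/(-16) + 96 = -140*(-1/16) + 96 = 35/4 + 96 = 419/4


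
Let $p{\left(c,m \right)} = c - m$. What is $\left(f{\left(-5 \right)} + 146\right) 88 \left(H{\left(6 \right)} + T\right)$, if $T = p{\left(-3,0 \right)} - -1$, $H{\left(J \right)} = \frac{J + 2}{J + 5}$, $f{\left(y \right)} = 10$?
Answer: $-17472$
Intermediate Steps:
$H{\left(J \right)} = \frac{2 + J}{5 + J}$
$T = -2$ ($T = \left(-3 - 0\right) - -1 = \left(-3 + 0\right) + 1 = -3 + 1 = -2$)
$\left(f{\left(-5 \right)} + 146\right) 88 \left(H{\left(6 \right)} + T\right) = \left(10 + 146\right) 88 \left(\frac{2 + 6}{5 + 6} - 2\right) = 156 \cdot 88 \left(\frac{1}{11} \cdot 8 - 2\right) = 13728 \left(\frac{1}{11} \cdot 8 - 2\right) = 13728 \left(\frac{8}{11} - 2\right) = 13728 \left(- \frac{14}{11}\right) = -17472$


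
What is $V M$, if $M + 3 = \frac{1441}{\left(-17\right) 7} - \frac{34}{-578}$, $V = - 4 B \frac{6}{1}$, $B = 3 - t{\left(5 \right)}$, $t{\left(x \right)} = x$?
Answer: $- \frac{85968}{119} \approx -722.42$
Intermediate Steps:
$B = -2$ ($B = 3 - 5 = -2$)
$V = 48$ ($V = \left(-4\right) \left(-2\right) \frac{6}{1} = 8 \cdot 6 \cdot 1 = 8 \cdot 6 = 48$)
$M = - \frac{1791}{119}$ ($M = -3 + \left(\frac{1441}{\left(-17\right) 7} - \frac{34}{-578}\right) = -3 + \left(\frac{1441}{-119} - - \frac{1}{17}\right) = -3 + \left(1441 \left(- \frac{1}{119}\right) + \frac{1}{17}\right) = -3 + \left(- \frac{1441}{119} + \frac{1}{17}\right) = -3 - \frac{1434}{119} = - \frac{1791}{119} \approx -15.05$)
$V M = 48 \left(- \frac{1791}{119}\right) = - \frac{85968}{119}$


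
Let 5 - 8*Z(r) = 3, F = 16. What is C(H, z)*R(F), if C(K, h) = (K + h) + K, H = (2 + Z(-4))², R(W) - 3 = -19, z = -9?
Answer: -18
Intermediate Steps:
Z(r) = ¼ (Z(r) = 5/8 - ⅛*3 = 5/8 - 3/8 = ¼)
R(W) = -16 (R(W) = 3 - 19 = -16)
H = 81/16 (H = (2 + ¼)² = (9/4)² = 81/16 ≈ 5.0625)
C(K, h) = h + 2*K
C(H, z)*R(F) = (-9 + 2*(81/16))*(-16) = (-9 + 81/8)*(-16) = (9/8)*(-16) = -18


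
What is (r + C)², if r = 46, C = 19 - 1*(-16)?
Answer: 6561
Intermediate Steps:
C = 35 (C = 19 + 16 = 35)
(r + C)² = (46 + 35)² = 81² = 6561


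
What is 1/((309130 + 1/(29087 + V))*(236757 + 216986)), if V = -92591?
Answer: 63504/8907424984805617 ≈ 7.1293e-12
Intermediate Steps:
1/((309130 + 1/(29087 + V))*(236757 + 216986)) = 1/((309130 + 1/(29087 - 92591))*(236757 + 216986)) = 1/((309130 + 1/(-63504))*453743) = 1/((309130 - 1/63504)*453743) = 1/((19630991519/63504)*453743) = 1/(8907424984805617/63504) = 63504/8907424984805617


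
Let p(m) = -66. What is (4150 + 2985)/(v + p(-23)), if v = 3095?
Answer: 7135/3029 ≈ 2.3556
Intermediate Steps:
(4150 + 2985)/(v + p(-23)) = (4150 + 2985)/(3095 - 66) = 7135/3029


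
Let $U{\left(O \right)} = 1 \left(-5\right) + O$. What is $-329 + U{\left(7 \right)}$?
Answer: $-327$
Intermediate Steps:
$U{\left(O \right)} = -5 + O$
$-329 + U{\left(7 \right)} = -329 + \left(-5 + 7\right) = -329 + 2 = -327$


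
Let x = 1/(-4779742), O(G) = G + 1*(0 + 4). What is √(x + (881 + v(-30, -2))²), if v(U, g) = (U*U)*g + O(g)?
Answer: √158767721055102774/434522 ≈ 917.00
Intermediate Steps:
O(G) = 4 + G (O(G) = G + 1*4 = G + 4 = 4 + G)
x = -1/4779742 ≈ -2.0922e-7
v(U, g) = 4 + g + g*U² (v(U, g) = (U*U)*g + (4 + g) = U²*g + (4 + g) = g*U² + (4 + g) = 4 + g + g*U²)
√(x + (881 + v(-30, -2))²) = √(-1/4779742 + (881 + (4 - 2 - 2*(-30)²))²) = √(-1/4779742 + (881 + (4 - 2 - 2*900))²) = √(-1/4779742 + (881 + (4 - 2 - 1800))²) = √(-1/4779742 + (881 - 1798)²) = √(-1/4779742 + (-917)²) = √(-1/4779742 + 840889) = √(4019232470637/4779742) = √158767721055102774/434522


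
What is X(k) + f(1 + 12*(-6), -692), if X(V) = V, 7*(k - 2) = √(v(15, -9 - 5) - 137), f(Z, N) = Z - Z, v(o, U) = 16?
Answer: 2 + 11*I/7 ≈ 2.0 + 1.5714*I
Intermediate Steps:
f(Z, N) = 0
k = 2 + 11*I/7 (k = 2 + √(16 - 137)/7 = 2 + √(-121)/7 = 2 + (11*I)/7 = 2 + 11*I/7 ≈ 2.0 + 1.5714*I)
X(k) + f(1 + 12*(-6), -692) = (2 + 11*I/7) + 0 = 2 + 11*I/7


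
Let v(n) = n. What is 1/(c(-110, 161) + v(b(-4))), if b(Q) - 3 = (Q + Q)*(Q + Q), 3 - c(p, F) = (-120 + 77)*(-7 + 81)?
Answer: 1/3252 ≈ 0.00030750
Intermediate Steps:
c(p, F) = 3185 (c(p, F) = 3 - (-120 + 77)*(-7 + 81) = 3 - (-43)*74 = 3 - 1*(-3182) = 3 + 3182 = 3185)
b(Q) = 3 + 4*Q² (b(Q) = 3 + (Q + Q)*(Q + Q) = 3 + (2*Q)*(2*Q) = 3 + 4*Q²)
1/(c(-110, 161) + v(b(-4))) = 1/(3185 + (3 + 4*(-4)²)) = 1/(3185 + (3 + 4*16)) = 1/(3185 + (3 + 64)) = 1/(3185 + 67) = 1/3252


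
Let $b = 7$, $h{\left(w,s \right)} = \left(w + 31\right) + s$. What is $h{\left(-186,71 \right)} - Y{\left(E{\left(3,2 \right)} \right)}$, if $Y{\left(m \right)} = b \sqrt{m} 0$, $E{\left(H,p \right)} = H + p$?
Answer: $-84$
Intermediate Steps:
$h{\left(w,s \right)} = 31 + s + w$ ($h{\left(w,s \right)} = \left(31 + w\right) + s = 31 + s + w$)
$Y{\left(m \right)} = 0$ ($Y{\left(m \right)} = 7 \sqrt{m} 0 = 0$)
$h{\left(-186,71 \right)} - Y{\left(E{\left(3,2 \right)} \right)} = \left(31 + 71 - 186\right) - 0 = -84 + 0 = -84$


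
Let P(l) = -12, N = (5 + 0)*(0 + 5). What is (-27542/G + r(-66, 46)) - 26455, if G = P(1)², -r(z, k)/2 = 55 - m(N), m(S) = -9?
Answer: -1927747/72 ≈ -26774.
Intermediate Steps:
N = 25 (N = 5*5 = 25)
r(z, k) = -128 (r(z, k) = -2*(55 - 1*(-9)) = -2*(55 + 9) = -2*64 = -128)
G = 144 (G = (-12)² = 144)
(-27542/G + r(-66, 46)) - 26455 = (-27542/144 - 128) - 26455 = (-27542*1/144 - 128) - 26455 = (-13771/72 - 128) - 26455 = -22987/72 - 26455 = -1927747/72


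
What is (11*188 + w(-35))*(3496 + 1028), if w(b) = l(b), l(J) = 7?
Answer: 9387300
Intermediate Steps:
w(b) = 7
(11*188 + w(-35))*(3496 + 1028) = (11*188 + 7)*(3496 + 1028) = (2068 + 7)*4524 = 2075*4524 = 9387300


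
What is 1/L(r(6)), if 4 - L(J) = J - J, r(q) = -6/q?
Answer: ¼ ≈ 0.25000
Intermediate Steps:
L(J) = 4 (L(J) = 4 - (J - J) = 4 - 1*0 = 4 + 0 = 4)
1/L(r(6)) = 1/4 = ¼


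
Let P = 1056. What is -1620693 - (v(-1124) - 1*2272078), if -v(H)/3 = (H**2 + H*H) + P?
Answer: 8234809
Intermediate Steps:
v(H) = -3168 - 6*H**2 (v(H) = -3*((H**2 + H*H) + 1056) = -3*((H**2 + H**2) + 1056) = -3*(2*H**2 + 1056) = -3*(1056 + 2*H**2) = -3168 - 6*H**2)
-1620693 - (v(-1124) - 1*2272078) = -1620693 - ((-3168 - 6*(-1124)**2) - 1*2272078) = -1620693 - ((-3168 - 6*1263376) - 2272078) = -1620693 - ((-3168 - 7580256) - 2272078) = -1620693 - (-7583424 - 2272078) = -1620693 - 1*(-9855502) = -1620693 + 9855502 = 8234809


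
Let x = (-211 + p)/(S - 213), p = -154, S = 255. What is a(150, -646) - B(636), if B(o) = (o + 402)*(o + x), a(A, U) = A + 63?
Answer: -4556540/7 ≈ -6.5093e+5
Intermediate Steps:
a(A, U) = 63 + A
x = -365/42 (x = (-211 - 154)/(255 - 213) = -365/42 ≈ -8.6905)
B(o) = (402 + o)*(-365/42 + o) (B(o) = (o + 402)*(o - 365/42) = (402 + o)*(-365/42 + o))
a(150, -646) - B(636) = (63 + 150) - (-24455/7 + 636² + (16519/42)*636) = 213 - (-24455/7 + 404496 + 1751014/7) = 213 - 1*4558031/7 = 213 - 4558031/7 = -4556540/7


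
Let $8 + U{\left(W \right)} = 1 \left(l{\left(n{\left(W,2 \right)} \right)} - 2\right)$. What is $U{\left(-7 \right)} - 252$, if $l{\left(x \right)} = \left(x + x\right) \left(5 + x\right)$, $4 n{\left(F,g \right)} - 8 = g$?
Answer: $- \frac{449}{2} \approx -224.5$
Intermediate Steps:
$n{\left(F,g \right)} = 2 + \frac{g}{4}$
$l{\left(x \right)} = 2 x \left(5 + x\right)$
$U{\left(W \right)} = \frac{55}{2}$ ($U{\left(W \right)} = -8 + 1 \left(2 \left(2 + \frac{1}{4} \cdot 2\right) \left(5 + \left(2 + \frac{1}{4} \cdot 2\right)\right) - 2\right) = -8 + 1 \left(2 \left(2 + \frac{1}{2}\right) \left(5 + \left(2 + \frac{1}{2}\right)\right) - 2\right) = -8 + 1 \left(2 \cdot \frac{5}{2} \left(5 + \frac{5}{2}\right) - 2\right) = -8 + 1 \left(2 \cdot \frac{5}{2} \cdot \frac{15}{2} - 2\right) = -8 + 1 \left(\frac{75}{2} - 2\right) = -8 + 1 \cdot \frac{71}{2} = -8 + \frac{71}{2} = \frac{55}{2}$)
$U{\left(-7 \right)} - 252 = \frac{55}{2} - 252 = - \frac{449}{2}$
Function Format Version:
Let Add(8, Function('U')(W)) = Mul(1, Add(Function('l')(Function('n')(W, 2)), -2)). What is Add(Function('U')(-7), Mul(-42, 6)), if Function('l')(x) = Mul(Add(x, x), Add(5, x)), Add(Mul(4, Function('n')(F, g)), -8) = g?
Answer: Rational(-449, 2) ≈ -224.50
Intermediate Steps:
Function('n')(F, g) = Add(2, Mul(Rational(1, 4), g))
Function('l')(x) = Mul(2, x, Add(5, x)) (Function('l')(x) = Mul(Mul(2, x), Add(5, x)) = Mul(2, x, Add(5, x)))
Function('U')(W) = Rational(55, 2) (Function('U')(W) = Add(-8, Mul(1, Add(Mul(2, Add(2, Mul(Rational(1, 4), 2)), Add(5, Add(2, Mul(Rational(1, 4), 2)))), -2))) = Add(-8, Mul(1, Add(Mul(2, Add(2, Rational(1, 2)), Add(5, Add(2, Rational(1, 2)))), -2))) = Add(-8, Mul(1, Add(Mul(2, Rational(5, 2), Add(5, Rational(5, 2))), -2))) = Add(-8, Mul(1, Add(Mul(2, Rational(5, 2), Rational(15, 2)), -2))) = Add(-8, Mul(1, Add(Rational(75, 2), -2))) = Add(-8, Mul(1, Rational(71, 2))) = Add(-8, Rational(71, 2)) = Rational(55, 2))
Add(Function('U')(-7), Mul(-42, 6)) = Add(Rational(55, 2), Mul(-42, 6)) = Add(Rational(55, 2), -252) = Rational(-449, 2)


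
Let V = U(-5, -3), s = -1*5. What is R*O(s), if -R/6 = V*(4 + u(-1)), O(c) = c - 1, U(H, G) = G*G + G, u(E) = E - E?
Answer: 864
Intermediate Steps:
u(E) = 0
s = -5
U(H, G) = G + G**2 (U(H, G) = G**2 + G = G + G**2)
V = 6 (V = -3*(1 - 3) = -3*(-2) = 6)
O(c) = -1 + c
R = -144 (R = -36*(4 + 0) = -36*4 = -6*24 = -144)
R*O(s) = -144*(-1 - 5) = -144*(-6) = 864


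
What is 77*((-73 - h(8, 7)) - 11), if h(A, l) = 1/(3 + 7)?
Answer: -64757/10 ≈ -6475.7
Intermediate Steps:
h(A, l) = 1/10
77*((-73 - h(8, 7)) - 11) = 77*((-73 - 1*1/10) - 11) = 77*((-73 - 1/10) - 11) = 77*(-731/10 - 11) = 77*(-841/10) = -64757/10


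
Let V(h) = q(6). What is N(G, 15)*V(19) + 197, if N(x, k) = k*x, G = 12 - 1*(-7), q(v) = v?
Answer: 1907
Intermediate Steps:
V(h) = 6
G = 19 (G = 12 + 7 = 19)
N(G, 15)*V(19) + 197 = (15*19)*6 + 197 = 285*6 + 197 = 1710 + 197 = 1907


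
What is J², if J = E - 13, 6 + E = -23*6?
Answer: 24649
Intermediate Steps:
E = -144 (E = -6 - 23*6 = -6 - 138 = -144)
J = -157 (J = -144 - 13 = -157)
J² = (-157)² = 24649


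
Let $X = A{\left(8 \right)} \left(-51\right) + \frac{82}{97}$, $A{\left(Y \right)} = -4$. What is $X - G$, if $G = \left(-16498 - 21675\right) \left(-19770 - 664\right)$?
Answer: $- \frac{75662607084}{97} \approx -7.8003 \cdot 10^{8}$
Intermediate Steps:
$G = 780027082$ ($G = \left(-38173\right) \left(-20434\right) = 780027082$)
$X = \frac{19870}{97}$ ($X = \left(-4\right) \left(-51\right) + \frac{82}{97} = 204 + 82 \cdot \frac{1}{97} = 204 + \frac{82}{97} = \frac{19870}{97} \approx 204.85$)
$X - G = \frac{19870}{97} - 780027082 = - \frac{75662607084}{97}$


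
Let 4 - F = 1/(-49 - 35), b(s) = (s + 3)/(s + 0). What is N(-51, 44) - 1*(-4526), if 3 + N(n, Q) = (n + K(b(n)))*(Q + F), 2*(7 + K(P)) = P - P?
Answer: 73009/42 ≈ 1738.3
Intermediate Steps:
b(s) = (3 + s)/s
K(P) = -7 (K(P) = -7 + (P - P)/2 = -7 + (1/2)*0 = -7 + 0 = -7)
F = 337/84 (F = 4 - 1/(-49 - 35) = 4 - 1/(-84) = 4 - 1*(-1/84) = 4 + 1/84 = 337/84 ≈ 4.0119)
N(n, Q) = -3 + (-7 + n)*(337/84 + Q) (N(n, Q) = -3 + (n - 7)*(Q + 337/84) = -3 + (-7 + n)*(337/84 + Q))
N(-51, 44) - 1*(-4526) = (-373/12 - 7*44 + (337/84)*(-51) + 44*(-51)) - 1*(-4526) = (-373/12 - 308 - 5729/28 - 2244) + 4526 = -117083/42 + 4526 = 73009/42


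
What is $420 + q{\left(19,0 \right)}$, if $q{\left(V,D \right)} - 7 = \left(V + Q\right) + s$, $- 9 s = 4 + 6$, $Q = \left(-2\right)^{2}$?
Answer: $\frac{4040}{9} \approx 448.89$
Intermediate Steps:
$Q = 4$
$s = - \frac{10}{9}$ ($s = - \frac{4 + 6}{9} = \left(- \frac{1}{9}\right) 10 = - \frac{10}{9} \approx -1.1111$)
$q{\left(V,D \right)} = \frac{89}{9} + V$ ($q{\left(V,D \right)} = 7 + \left(\left(V + 4\right) - \frac{10}{9}\right) = 7 + \left(\left(4 + V\right) - \frac{10}{9}\right) = 7 + \left(\frac{26}{9} + V\right) = \frac{89}{9} + V$)
$420 + q{\left(19,0 \right)} = 420 + \left(\frac{89}{9} + 19\right) = 420 + \frac{260}{9} = \frac{4040}{9}$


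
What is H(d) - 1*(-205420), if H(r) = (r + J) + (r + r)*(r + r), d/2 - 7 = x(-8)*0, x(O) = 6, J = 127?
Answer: 206345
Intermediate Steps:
d = 14 (d = 14 + 2*(6*0) = 14 + 2*0 = 14 + 0 = 14)
H(r) = 127 + r + 4*r² (H(r) = (r + 127) + (r + r)*(r + r) = (127 + r) + (2*r)*(2*r) = (127 + r) + 4*r² = 127 + r + 4*r²)
H(d) - 1*(-205420) = (127 + 14 + 4*14²) - 1*(-205420) = (127 + 14 + 4*196) + 205420 = (127 + 14 + 784) + 205420 = 925 + 205420 = 206345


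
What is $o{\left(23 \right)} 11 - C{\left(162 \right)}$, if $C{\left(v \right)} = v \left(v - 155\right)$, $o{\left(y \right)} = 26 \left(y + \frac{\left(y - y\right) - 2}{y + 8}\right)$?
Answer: $\frac{168192}{31} \approx 5425.5$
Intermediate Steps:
$o{\left(y \right)} = - \frac{52}{8 + y} + 26 y$ ($o{\left(y \right)} = 26 \left(y + \frac{0 - 2}{8 + y}\right) = 26 \left(y - \frac{2}{8 + y}\right) = - \frac{52}{8 + y} + 26 y$)
$C{\left(v \right)} = v \left(-155 + v\right)$
$o{\left(23 \right)} 11 - C{\left(162 \right)} = \frac{26 \left(-2 + 23^{2} + 8 \cdot 23\right)}{8 + 23} \cdot 11 - 162 \left(-155 + 162\right) = \frac{26 \left(-2 + 529 + 184\right)}{31} \cdot 11 - 162 \cdot 7 = 26 \cdot \frac{1}{31} \cdot 711 \cdot 11 - 1134 = \frac{18486}{31} \cdot 11 - 1134 = \frac{203346}{31} - 1134 = \frac{168192}{31}$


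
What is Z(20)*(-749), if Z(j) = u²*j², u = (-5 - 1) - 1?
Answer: -14680400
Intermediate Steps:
u = -7 (u = -6 - 1 = -7)
Z(j) = 49*j² (Z(j) = (-7)²*j² = 49*j²)
Z(20)*(-749) = (49*20²)*(-749) = (49*400)*(-749) = 19600*(-749) = -14680400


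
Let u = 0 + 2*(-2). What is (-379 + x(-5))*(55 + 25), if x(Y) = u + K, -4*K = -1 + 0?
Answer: -30620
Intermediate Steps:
u = -4 (u = 0 - 4 = -4)
K = ¼ (K = -(-1 + 0)/4 = -¼*(-1) = ¼ ≈ 0.25000)
x(Y) = -15/4 (x(Y) = -4 + ¼ = -15/4)
(-379 + x(-5))*(55 + 25) = (-379 - 15/4)*(55 + 25) = -1531/4*80 = -30620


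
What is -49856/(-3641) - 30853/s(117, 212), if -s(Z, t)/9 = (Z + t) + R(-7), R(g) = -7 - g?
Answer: 259959389/10781001 ≈ 24.113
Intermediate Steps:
s(Z, t) = -9*Z - 9*t (s(Z, t) = -9*((Z + t) + (-7 - 1*(-7))) = -9*((Z + t) + (-7 + 7)) = -9*((Z + t) + 0) = -9*(Z + t) = -9*Z - 9*t)
-49856/(-3641) - 30853/s(117, 212) = -49856/(-3641) - 30853/(-9*117 - 9*212) = -49856*(-1/3641) - 30853/(-1053 - 1908) = 49856/3641 - 30853/(-2961) = 49856/3641 - 30853*(-1/2961) = 49856/3641 + 30853/2961 = 259959389/10781001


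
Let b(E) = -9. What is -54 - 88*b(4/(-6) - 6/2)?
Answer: 738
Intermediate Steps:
-54 - 88*b(4/(-6) - 6/2) = -54 - 88*(-9) = -54 + 792 = 738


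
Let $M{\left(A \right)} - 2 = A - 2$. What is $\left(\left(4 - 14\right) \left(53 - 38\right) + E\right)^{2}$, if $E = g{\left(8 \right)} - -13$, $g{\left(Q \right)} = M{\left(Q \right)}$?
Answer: $16641$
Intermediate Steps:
$M{\left(A \right)} = A$ ($M{\left(A \right)} = 2 + \left(A - 2\right) = 2 + \left(-2 + A\right) = A$)
$g{\left(Q \right)} = Q$
$E = 21$ ($E = 8 - -13 = 8 + 13 = 21$)
$\left(\left(4 - 14\right) \left(53 - 38\right) + E\right)^{2} = \left(\left(4 - 14\right) \left(53 - 38\right) + 21\right)^{2} = \left(\left(-10\right) 15 + 21\right)^{2} = \left(-150 + 21\right)^{2} = \left(-129\right)^{2} = 16641$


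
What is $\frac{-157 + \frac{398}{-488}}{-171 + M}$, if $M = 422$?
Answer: $- \frac{38507}{61244} \approx -0.62875$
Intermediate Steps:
$\frac{-157 + \frac{398}{-488}}{-171 + M} = \frac{-157 + \frac{398}{-488}}{-171 + 422} = \frac{-157 + 398 \left(- \frac{1}{488}\right)}{251} = \left(-157 - \frac{199}{244}\right) \frac{1}{251} = \left(- \frac{38507}{244}\right) \frac{1}{251} = - \frac{38507}{61244}$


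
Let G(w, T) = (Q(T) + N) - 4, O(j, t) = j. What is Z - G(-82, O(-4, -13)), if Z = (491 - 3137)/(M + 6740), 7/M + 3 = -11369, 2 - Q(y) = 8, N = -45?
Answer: 1395169901/25549091 ≈ 54.607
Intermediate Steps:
Q(y) = -6 (Q(y) = 2 - 1*8 = 2 - 8 = -6)
G(w, T) = -55 (G(w, T) = (-6 - 45) - 4 = -51 - 4 = -55)
M = -7/11372 (M = 7/(-3 - 11369) = 7/(-11372) = 7*(-1/11372) = -7/11372 ≈ -0.00061555)
Z = -10030104/25549091 (Z = (491 - 3137)/(-7/11372 + 6740) = -2646/76647273/11372 = -2646*11372/76647273 = -10030104/25549091 ≈ -0.39258)
Z - G(-82, O(-4, -13)) = -10030104/25549091 - 1*(-55) = -10030104/25549091 + 55 = 1395169901/25549091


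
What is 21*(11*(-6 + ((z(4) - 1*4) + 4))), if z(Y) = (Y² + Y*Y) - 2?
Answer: 5544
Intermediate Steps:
z(Y) = -2 + 2*Y² (z(Y) = (Y² + Y²) - 2 = 2*Y² - 2 = -2 + 2*Y²)
21*(11*(-6 + ((z(4) - 1*4) + 4))) = 21*(11*(-6 + (((-2 + 2*4²) - 1*4) + 4))) = 21*(11*(-6 + (((-2 + 2*16) - 4) + 4))) = 21*(11*(-6 + (((-2 + 32) - 4) + 4))) = 21*(11*(-6 + ((30 - 4) + 4))) = 21*(11*(-6 + (26 + 4))) = 21*(11*(-6 + 30)) = 21*(11*24) = 21*264 = 5544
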